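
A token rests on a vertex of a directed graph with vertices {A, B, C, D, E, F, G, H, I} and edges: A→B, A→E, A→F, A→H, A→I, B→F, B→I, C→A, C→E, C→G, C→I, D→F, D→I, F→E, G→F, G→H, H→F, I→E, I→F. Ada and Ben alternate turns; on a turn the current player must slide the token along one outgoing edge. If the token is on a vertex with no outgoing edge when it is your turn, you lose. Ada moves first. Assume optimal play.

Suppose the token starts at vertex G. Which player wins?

Ada wins.

Use the standard recursion: the mover loses at a terminal position; elsewhere, the mover wins exactly when some move hands the opponent an L position.
Every edge goes from a vertex to one that appears earlier in the order E, F, I, B, D, H, G, A, C, so processing vertices in that order labels each vertex after all of its successors.
E: no outgoing edge → L
F: can move to E, which is L ⇒ W
I: can move to E, which is L ⇒ W
B: moves to I(W), F(W); every one is W ⇒ L
D: moves to I(W), F(W); every one is W ⇒ L
H: the only move is to F(W), a W ⇒ L
G: can move to H, which is L ⇒ W
A: can move to H, which is L ⇒ W
C: can move to E, which is L ⇒ W
The starting position G is W: Ada should move to H, handing over an L position.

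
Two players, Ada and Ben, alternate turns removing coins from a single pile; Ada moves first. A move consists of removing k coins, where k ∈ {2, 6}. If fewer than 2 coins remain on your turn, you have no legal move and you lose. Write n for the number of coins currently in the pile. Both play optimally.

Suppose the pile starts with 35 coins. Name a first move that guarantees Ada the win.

Label each position W (a win for the player to move) or L (a loss). A position with no legal move is L; any other position is W exactly when some move reaches an L, and L when every move reaches a W.
n=0: no move → L
n=1: no move → L
n=2: →0(L), so W
n=3: →1(L), so W
n=4: →2(W) only, which is W, so L
n=5: →3(W) only, which is W, so L
n=6: →4(L), so W
n=7: →5(L), so W
n=8: →6(W), 2(W) — all W, so L
n=9: →7(W), 3(W) — all W, so L
n=10: →8(L), so W
n=11: →9(L), so W
n=12: →10(W), 6(W) — all W, so L
n=13: →11(W), 7(W) — all W, so L
n=14: →12(L), so W
n=15: →13(L), so W
n=16: →14(W), 10(W) — all W, so L
n=17: →15(W), 11(W) — all W, so L
n=18: →16(L), so W
n=19: →17(L), so W
n=20: →18(W), 14(W) — all W, so L
n=21: →19(W), 15(W) — all W, so L
n=22: →20(L), so W
n=23: →21(L), so W
n=24: →22(W), 18(W) — all W, so L
n=25: →23(W), 19(W) — all W, so L
n=26: →24(L), so W
n=27: →25(L), so W
n=28: →26(W), 22(W) — all W, so L
n=29: →27(W), 23(W) — all W, so L
n=30: →28(L), so W
n=31: →29(L), so W
n=32: →30(W), 26(W) — all W, so L
n=33: →31(W), 27(W) — all W, so L
n=34: →32(L), so W
n=35: →33(L), so W
From 35, the L positions reachable in one move are: 33, 29. Any move reaching one of these is winning.

Remove 2, leaving 33.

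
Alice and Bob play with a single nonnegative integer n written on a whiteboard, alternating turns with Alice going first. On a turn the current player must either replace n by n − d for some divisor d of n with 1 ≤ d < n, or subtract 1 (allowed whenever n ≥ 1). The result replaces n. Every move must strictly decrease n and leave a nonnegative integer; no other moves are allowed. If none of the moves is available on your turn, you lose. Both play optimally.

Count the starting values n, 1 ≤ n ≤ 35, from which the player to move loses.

17

Positions with no move are L. A position that does have a move is losing for the player to move precisely when every available move leads to a winning position for the opponent. Fill in the labels:
n=0: no move → L
n=1: W (go to 0, an L position)
n=2: L (sole option 1(W) is W)
n=3: W (go to 2, an L position)
n=4: W (go to 2, an L position)
n=5: L (sole option 4(W) is W)
n=6: W (go to 5, an L position)
n=7: L (sole option 6(W) is W)
n=8: W (go to 7, an L position)
n=9: L (options 6(W), 8(W) are all W)
n=10: W (go to 5, an L position)
n=11: L (sole option 10(W) is W)
n=12: W (go to 9, an L position)
n=13: L (sole option 12(W) is W)
n=14: W (go to 7, an L position)
n=15: L (options 10(W), 12(W), 14(W) are all W)
n=16: W (go to 15, an L position)
n=17: L (sole option 16(W) is W)
n=18: W (go to 9, an L position)
n=19: L (sole option 18(W) is W)
n=20: W (go to 15, an L position)
n=21: L (options 14(W), 18(W), 20(W) are all W)
n=22: W (go to 11, an L position)
n=23: L (sole option 22(W) is W)
n=24: W (go to 21, an L position)
n=25: L (options 20(W), 24(W) are all W)
n=26: W (go to 13, an L position)
n=27: L (options 18(W), 24(W), 26(W) are all W)
n=28: W (go to 21, an L position)
n=29: L (sole option 28(W) is W)
n=30: W (go to 15, an L position)
n=31: L (sole option 30(W) is W)
n=32: W (go to 31, an L position)
n=33: L (options 22(W), 30(W), 32(W) are all W)
n=34: W (go to 17, an L position)
n=35: L (options 28(W), 30(W), 34(W) are all W)
L entries with 1 ≤ n ≤ 35 (n=0 is outside the asked range and is not counted): n = 2, 5, 7, 9, 11, 13, 15, 17, 19, 21, 23, 25, 27, 29, 31, 33, 35; that makes 17.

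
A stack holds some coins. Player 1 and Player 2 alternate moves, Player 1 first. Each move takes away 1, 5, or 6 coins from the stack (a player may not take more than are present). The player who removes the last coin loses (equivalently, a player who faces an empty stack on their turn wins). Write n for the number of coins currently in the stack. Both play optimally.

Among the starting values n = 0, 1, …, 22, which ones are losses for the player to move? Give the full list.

Work bottom-up. With no move the player to move wins. Otherwise the position is W if at least one move leads to an L position for the opponent, and L if every move leads to a W.
n=0: no move; the opponent has just taken the last coin and therefore loses → W
n=1: the only move is to 0(W), a W ⇒ L
n=2: can move to 1, which is L ⇒ W
n=3: the only move is to 2(W), a W ⇒ L
n=4: can move to 3, which is L ⇒ W
n=5: moves to 4(W), 0(W); every one is W ⇒ L
n=6: can move to 5, which is L ⇒ W
n=7: can move to 1, which is L ⇒ W
n=8: can move to 3, which is L ⇒ W
n=9: can move to 3, which is L ⇒ W
n=10: can move to 5, which is L ⇒ W
n=11: can move to 5, which is L ⇒ W
n=12: moves to 11(W), 7(W), 6(W); every one is W ⇒ L
n=13: can move to 12, which is L ⇒ W
n=14: moves to 13(W), 9(W), 8(W); every one is W ⇒ L
n=15: can move to 14, which is L ⇒ W
n=16: moves to 15(W), 11(W), 10(W); every one is W ⇒ L
n=17: can move to 16, which is L ⇒ W
n=18: can move to 12, which is L ⇒ W
n=19: can move to 14, which is L ⇒ W
n=20: can move to 14, which is L ⇒ W
n=21: can move to 16, which is L ⇒ W
n=22: can move to 16, which is L ⇒ W
The losing starting values of n are exactly the entries labelled L in this table (6 of them).

1, 3, 5, 12, 14, 16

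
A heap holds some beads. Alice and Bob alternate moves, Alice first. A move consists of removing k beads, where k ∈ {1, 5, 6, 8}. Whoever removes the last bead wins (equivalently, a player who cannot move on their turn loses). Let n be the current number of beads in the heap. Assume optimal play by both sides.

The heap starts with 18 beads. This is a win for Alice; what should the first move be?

Classify positions by backward induction: terminal positions (no move available) are L. From any other position, the mover wins iff some move reaches an L.
n=0: no move → L
n=1: can move to 0, which is L ⇒ W
n=2: the only move is to 1(W), a W ⇒ L
n=3: can move to 2, which is L ⇒ W
n=4: the only move is to 3(W), a W ⇒ L
n=5: can move to 4, which is L ⇒ W
n=6: can move to 0, which is L ⇒ W
n=7: can move to 2, which is L ⇒ W
n=8: can move to 2, which is L ⇒ W
n=9: can move to 4, which is L ⇒ W
n=10: can move to 4, which is L ⇒ W
n=11: moves to 10(W), 6(W), 5(W), 3(W); every one is W ⇒ L
n=12: can move to 11, which is L ⇒ W
n=13: moves to 12(W), 8(W), 7(W), 5(W); every one is W ⇒ L
n=14: can move to 13, which is L ⇒ W
n=15: moves to 14(W), 10(W), 9(W), 7(W); every one is W ⇒ L
n=16: can move to 15, which is L ⇒ W
n=17: can move to 11, which is L ⇒ W
n=18: can move to 13, which is L ⇒ W
From 18, the L positions reachable in one move are: 13.

Remove 5, leaving 13.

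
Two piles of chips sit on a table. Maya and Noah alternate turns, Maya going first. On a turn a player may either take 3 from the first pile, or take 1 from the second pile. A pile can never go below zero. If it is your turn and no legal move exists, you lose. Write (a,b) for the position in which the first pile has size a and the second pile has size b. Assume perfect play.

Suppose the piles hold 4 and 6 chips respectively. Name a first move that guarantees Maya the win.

Classify positions by backward induction: terminal positions (no move available) are L. From any other position, the mover wins iff some move reaches an L.
No move ever increases a pile, so every position that can arise here has a ≤ 4 and b ≤ 6; it is enough to label the cells with 0 ≤ a ≤ 4 and 0 ≤ b ≤ 6.
Every move lowers a or b (never raises either), so fill the grid row by row in increasing a, and left to right within a row: each cell's successors are then already labelled.
      b=0  b=1  b=2  b=3  b=4  b=5  b=6
a=0:    L    W    L    W    L    W    L
a=1:    L    W    L    W    L    W    L
a=2:    L    W    L    W    L    W    L
a=3:    W    L    W    L    W    L    W
a=4:    W    L    W    L    W    L    W
Cells with no legal move (terminal, hence L): (0,0), (1,0), (2,0).
The remaining L cells, each justified by listing all of its moves:
(0,2): →(0,1)(W) only, which is W, so L
(0,4): →(0,3)(W) only, which is W, so L
(0,6): →(0,5)(W) only, which is W, so L
(1,2): →(1,1)(W) only, which is W, so L
(1,4): →(1,3)(W) only, which is W, so L
(1,6): →(1,5)(W) only, which is W, so L
(2,2): →(2,1)(W) only, which is W, so L
(2,4): →(2,3)(W) only, which is W, so L
(2,6): →(2,5)(W) only, which is W, so L
(3,1): →(0,1)(W), (3,0)(W) — all W, so L
(3,3): →(0,3)(W), (3,2)(W) — all W, so L
(3,5): →(0,5)(W), (3,4)(W) — all W, so L
(4,1): →(1,1)(W), (4,0)(W) — all W, so L
(4,3): →(1,3)(W), (4,2)(W) — all W, so L
(4,5): →(1,5)(W), (4,4)(W) — all W, so L
Every other cell has at least one move into one of the L cells above, so it is W.
From (4,6), the L positions reachable in one move are: (1,6), (4,5). Any move reaching one of these is winning.

Move to (1,6).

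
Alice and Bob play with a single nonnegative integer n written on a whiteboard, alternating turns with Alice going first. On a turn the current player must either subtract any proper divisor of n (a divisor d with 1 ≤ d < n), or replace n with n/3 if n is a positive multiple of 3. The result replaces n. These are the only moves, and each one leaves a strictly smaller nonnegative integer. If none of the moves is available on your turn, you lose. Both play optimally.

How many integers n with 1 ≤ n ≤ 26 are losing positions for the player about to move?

Compute win/loss labels from the base case upward. A position with no move is L. Any other position is W if it can reach an L in one move, else L.
n=0: no move → L
n=1: no move → L
n=2: reaches L-position 1 → W
n=3: reaches L-position 1 → W
n=4: only reaches 2(W), 3(W), all W → L
n=5: reaches L-position 4 → W
n=6: reaches L-position 4 → W
n=7: only reaches 6(W), which is W → L
n=8: reaches L-position 4 → W
n=9: only reaches 3(W), 6(W), 8(W), all W → L
n=10: reaches L-position 9 → W
n=11: only reaches 10(W), which is W → L
n=12: reaches L-position 4 → W
n=13: only reaches 12(W), which is W → L
n=14: reaches L-position 7 → W
n=15: only reaches 5(W), 10(W), 12(W), 14(W), all W → L
n=16: reaches L-position 15 → W
n=17: only reaches 16(W), which is W → L
n=18: reaches L-position 9 → W
n=19: only reaches 18(W), which is W → L
n=20: reaches L-position 15 → W
n=21: reaches L-position 7 → W
n=22: reaches L-position 11 → W
n=23: only reaches 22(W), which is W → L
n=24: reaches L-position 23 → W
n=25: only reaches 20(W), 24(W), all W → L
n=26: reaches L-position 13 → W
L entries with 1 ≤ n ≤ 26 (n=0 is outside the asked range and is not counted): n = 1, 4, 7, 9, 11, 13, 15, 17, 19, 23, 25; that makes 11.

11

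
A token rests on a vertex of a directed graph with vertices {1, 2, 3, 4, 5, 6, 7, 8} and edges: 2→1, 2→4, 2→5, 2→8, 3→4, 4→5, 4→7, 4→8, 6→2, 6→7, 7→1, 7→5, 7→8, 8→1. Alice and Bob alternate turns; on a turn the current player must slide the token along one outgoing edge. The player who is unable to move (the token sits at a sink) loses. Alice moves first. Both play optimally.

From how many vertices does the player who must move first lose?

4

Classify positions by backward induction: terminal positions (no move available) are L. From any other position, the mover wins iff some move reaches an L.
Every edge goes from a vertex to one that appears earlier in the order 1, 5, 8, 7, 4, 2, 6, 3, so processing vertices in that order labels each vertex after all of its successors.
1: no outgoing edge → L
5: no outgoing edge → L
8: can move to 1, which is L ⇒ W
7: can move to 5, which is L ⇒ W
4: can move to 5, which is L ⇒ W
2: can move to 5, which is L ⇒ W
6: moves to 2(W), 7(W); every one is W ⇒ L
3: the only move is to 4(W), a W ⇒ L
The L vertices are 1, 3, 5, 6; that is 4 in all.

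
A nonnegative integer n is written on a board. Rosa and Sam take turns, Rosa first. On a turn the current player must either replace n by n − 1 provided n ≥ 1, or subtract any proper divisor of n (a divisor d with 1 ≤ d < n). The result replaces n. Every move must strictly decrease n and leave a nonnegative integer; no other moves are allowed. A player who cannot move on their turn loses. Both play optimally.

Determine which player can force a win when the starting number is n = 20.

Rosa wins.

Work bottom-up. With no move the player to move loses. Otherwise the position is W if at least one move leads to an L position for the opponent, and L if every move leads to a W.
n=0: no move → L
n=1: →0(L), so W
n=2: →1(W) only, which is W, so L
n=3: →2(L), so W
n=4: →2(L), so W
n=5: →4(W) only, which is W, so L
n=6: →5(L), so W
n=7: →6(W) only, which is W, so L
n=8: →7(L), so W
n=9: →6(W), 8(W) — all W, so L
n=10: →5(L), so W
n=11: →10(W) only, which is W, so L
n=12: →9(L), so W
n=13: →12(W) only, which is W, so L
n=14: →7(L), so W
n=15: →10(W), 12(W), 14(W) — all W, so L
n=16: →15(L), so W
n=17: →16(W) only, which is W, so L
n=18: →9(L), so W
n=19: →18(W) only, which is W, so L
n=20: →15(L), so W
From 20 Rosa can move to 15, reaching an L position.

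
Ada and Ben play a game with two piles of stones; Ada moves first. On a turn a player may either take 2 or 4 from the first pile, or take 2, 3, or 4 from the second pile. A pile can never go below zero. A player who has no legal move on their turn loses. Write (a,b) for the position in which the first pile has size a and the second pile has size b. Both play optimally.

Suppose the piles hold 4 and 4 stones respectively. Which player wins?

Ben wins.

Label each position W (a win for the player to move) or L (a loss). A position with no legal move is L; any other position is W exactly when some move reaches an L, and L when every move reaches a W.
No move ever increases a pile, so every position that can arise here has a ≤ 4 and b ≤ 4; it is enough to label the cells with 0 ≤ a ≤ 4 and 0 ≤ b ≤ 4.
Every move lowers a or b (never raises either), so fill the grid row by row in increasing a, and left to right within a row: each cell's successors are then already labelled.
      b=0  b=1  b=2  b=3  b=4
a=0:    L    L    W    W    W
a=1:    L    L    W    W    W
a=2:    W    W    L    L    W
a=3:    W    W    L    L    W
a=4:    W    W    W    W    L
Cells with no legal move (terminal, hence L): (0,0), (0,1), (1,0), (1,1).
The remaining L cells, each justified by listing all of its moves:
(2,2): only reaches (0,2)(W), (2,0)(W), all W → L
(2,3): only reaches (0,3)(W), (2,1)(W), (2,0)(W), all W → L
(3,2): only reaches (1,2)(W), (3,0)(W), all W → L
(3,3): only reaches (1,3)(W), (3,1)(W), (3,0)(W), all W → L
(4,4): only reaches (2,4)(W), (0,4)(W), (4,2)(W), (4,1)(W), (4,0)(W), all W → L
Every other cell has at least one move into one of the L cells above, so it is W.
Every move from (4,4) reaches a W position, so the mover loses.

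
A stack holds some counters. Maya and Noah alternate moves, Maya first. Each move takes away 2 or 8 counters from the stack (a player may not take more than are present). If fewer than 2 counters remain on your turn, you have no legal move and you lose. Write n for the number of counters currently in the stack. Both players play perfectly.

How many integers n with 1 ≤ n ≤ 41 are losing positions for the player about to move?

Build the W/L table. Terminal = L. A non-terminal position is W if it has a move to some L; otherwise it is L.
n=0: no move → L
n=1: no move → L
n=2: W (go to 0, an L position)
n=3: W (go to 1, an L position)
n=4: L (sole option 2(W) is W)
n=5: L (sole option 3(W) is W)
n=6: W (go to 4, an L position)
n=7: W (go to 5, an L position)
n=8: W (go to 0, an L position)
n=9: W (go to 1, an L position)
n=10: L (options 8(W), 2(W) are all W)
n=11: L (options 9(W), 3(W) are all W)
n=12: W (go to 10, an L position)
n=13: W (go to 11, an L position)
n=14: L (options 12(W), 6(W) are all W)
n=15: L (options 13(W), 7(W) are all W)
n=16: W (go to 14, an L position)
n=17: W (go to 15, an L position)
n=18: W (go to 10, an L position)
n=19: W (go to 11, an L position)
n=20: L (options 18(W), 12(W) are all W)
n=21: L (options 19(W), 13(W) are all W)
n=22: W (go to 20, an L position)
n=23: W (go to 21, an L position)
n=24: L (options 22(W), 16(W) are all W)
n=25: L (options 23(W), 17(W) are all W)
n=26: W (go to 24, an L position)
n=27: W (go to 25, an L position)
n=28: W (go to 20, an L position)
n=29: W (go to 21, an L position)
n=30: L (options 28(W), 22(W) are all W)
n=31: L (options 29(W), 23(W) are all W)
n=32: W (go to 30, an L position)
n=33: W (go to 31, an L position)
n=34: L (options 32(W), 26(W) are all W)
n=35: L (options 33(W), 27(W) are all W)
n=36: W (go to 34, an L position)
n=37: W (go to 35, an L position)
n=38: W (go to 30, an L position)
n=39: W (go to 31, an L position)
n=40: L (options 38(W), 32(W) are all W)
n=41: L (options 39(W), 33(W) are all W)
L entries with 1 ≤ n ≤ 41 (n=0 is outside the asked range and is not counted): n = 1, 4, 5, 10, 11, 14, 15, 20, 21, 24, 25, 30, 31, 34, 35, 40, 41; that makes 17.

17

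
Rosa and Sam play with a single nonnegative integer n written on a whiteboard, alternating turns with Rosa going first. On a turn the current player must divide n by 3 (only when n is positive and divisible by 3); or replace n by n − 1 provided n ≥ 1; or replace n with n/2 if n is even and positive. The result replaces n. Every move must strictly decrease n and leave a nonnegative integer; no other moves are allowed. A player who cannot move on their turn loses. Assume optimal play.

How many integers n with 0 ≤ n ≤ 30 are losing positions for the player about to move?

13

Build the W/L table. Terminal = L. A non-terminal position is W if it has a move to some L; otherwise it is L.
n=0: no move → L
n=1: can move to 0, which is L ⇒ W
n=2: the only move is to 1(W), a W ⇒ L
n=3: can move to 2, which is L ⇒ W
n=4: can move to 2, which is L ⇒ W
n=5: the only move is to 4(W), a W ⇒ L
n=6: can move to 2, which is L ⇒ W
n=7: the only move is to 6(W), a W ⇒ L
n=8: can move to 7, which is L ⇒ W
n=9: moves to 3(W), 8(W); every one is W ⇒ L
n=10: can move to 5, which is L ⇒ W
n=11: the only move is to 10(W), a W ⇒ L
n=12: can move to 11, which is L ⇒ W
n=13: the only move is to 12(W), a W ⇒ L
n=14: can move to 7, which is L ⇒ W
n=15: can move to 5, which is L ⇒ W
n=16: moves to 8(W), 15(W); every one is W ⇒ L
n=17: can move to 16, which is L ⇒ W
n=18: can move to 9, which is L ⇒ W
n=19: the only move is to 18(W), a W ⇒ L
n=20: can move to 19, which is L ⇒ W
n=21: can move to 7, which is L ⇒ W
n=22: can move to 11, which is L ⇒ W
n=23: the only move is to 22(W), a W ⇒ L
n=24: can move to 23, which is L ⇒ W
n=25: the only move is to 24(W), a W ⇒ L
n=26: can move to 13, which is L ⇒ W
n=27: can move to 9, which is L ⇒ W
n=28: moves to 14(W), 27(W); every one is W ⇒ L
n=29: can move to 28, which is L ⇒ W
n=30: moves to 10(W), 15(W), 29(W); every one is W ⇒ L
L entries with 0 ≤ n ≤ 30: n = 0, 2, 5, 7, 9, 11, 13, 16, 19, 23, 25, 28, 30; that makes 13.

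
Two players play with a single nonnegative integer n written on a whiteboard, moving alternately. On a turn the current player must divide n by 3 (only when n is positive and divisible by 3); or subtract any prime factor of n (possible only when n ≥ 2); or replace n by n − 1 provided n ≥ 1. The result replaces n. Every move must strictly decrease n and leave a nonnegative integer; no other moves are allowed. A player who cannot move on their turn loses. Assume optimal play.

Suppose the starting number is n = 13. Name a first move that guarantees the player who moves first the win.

Move to 0.

Build the W/L table. Terminal = L. A non-terminal position is W if it has a move to some L; otherwise it is L.
n=0: no move → L
n=1: reaches L-position 0 → W
n=2: reaches L-position 0 → W
n=3: reaches L-position 0 → W
n=4: only reaches 2(W), 3(W), all W → L
n=5: reaches L-position 0 → W
n=6: reaches L-position 4 → W
n=7: reaches L-position 0 → W
n=8: only reaches 6(W), 7(W), all W → L
n=9: reaches L-position 8 → W
n=10: reaches L-position 8 → W
n=11: reaches L-position 0 → W
n=12: reaches L-position 4 → W
n=13: reaches L-position 0 → W
From 13, the L positions reachable in one move are: 0.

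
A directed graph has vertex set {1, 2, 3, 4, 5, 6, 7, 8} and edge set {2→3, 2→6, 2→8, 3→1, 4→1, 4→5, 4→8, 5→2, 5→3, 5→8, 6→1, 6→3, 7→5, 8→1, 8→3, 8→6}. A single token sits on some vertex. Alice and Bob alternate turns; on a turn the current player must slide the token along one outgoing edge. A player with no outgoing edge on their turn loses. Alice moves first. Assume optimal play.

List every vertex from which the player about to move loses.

1, 2, 7

Label each position W (a win for the player to move) or L (a loss). A position with no legal move is L; any other position is W exactly when some move reaches an L, and L when every move reaches a W.
Every edge goes from a vertex to one that appears earlier in the order 1, 3, 6, 8, 2, 5, 4, 7, so processing vertices in that order labels each vertex after all of its successors.
1: no outgoing edge → L
3: can move to 1, which is L ⇒ W
6: can move to 1, which is L ⇒ W
8: can move to 1, which is L ⇒ W
2: moves to 8(W), 6(W), 3(W); every one is W ⇒ L
5: can move to 2, which is L ⇒ W
4: can move to 1, which is L ⇒ W
7: the only move is to 5(W), a W ⇒ L
Reading off the rows marked L gives the requested list; there are 3 such vertices.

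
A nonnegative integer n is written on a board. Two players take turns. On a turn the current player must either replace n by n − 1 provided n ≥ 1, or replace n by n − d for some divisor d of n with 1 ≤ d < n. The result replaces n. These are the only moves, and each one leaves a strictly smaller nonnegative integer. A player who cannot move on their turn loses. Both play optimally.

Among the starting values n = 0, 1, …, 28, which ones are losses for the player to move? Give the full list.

0, 2, 5, 7, 9, 11, 13, 15, 17, 19, 21, 23, 25, 27

Build the W/L table. Terminal = L. A non-terminal position is W if it has a move to some L; otherwise it is L.
n=0: no move → L
n=1: W (go to 0, an L position)
n=2: L (sole option 1(W) is W)
n=3: W (go to 2, an L position)
n=4: W (go to 2, an L position)
n=5: L (sole option 4(W) is W)
n=6: W (go to 5, an L position)
n=7: L (sole option 6(W) is W)
n=8: W (go to 7, an L position)
n=9: L (options 6(W), 8(W) are all W)
n=10: W (go to 5, an L position)
n=11: L (sole option 10(W) is W)
n=12: W (go to 9, an L position)
n=13: L (sole option 12(W) is W)
n=14: W (go to 7, an L position)
n=15: L (options 10(W), 12(W), 14(W) are all W)
n=16: W (go to 15, an L position)
n=17: L (sole option 16(W) is W)
n=18: W (go to 9, an L position)
n=19: L (sole option 18(W) is W)
n=20: W (go to 15, an L position)
n=21: L (options 14(W), 18(W), 20(W) are all W)
n=22: W (go to 11, an L position)
n=23: L (sole option 22(W) is W)
n=24: W (go to 21, an L position)
n=25: L (options 20(W), 24(W) are all W)
n=26: W (go to 13, an L position)
n=27: L (options 18(W), 24(W), 26(W) are all W)
n=28: W (go to 21, an L position)
Reading off the rows marked L gives the requested list; there are 14 such values of n.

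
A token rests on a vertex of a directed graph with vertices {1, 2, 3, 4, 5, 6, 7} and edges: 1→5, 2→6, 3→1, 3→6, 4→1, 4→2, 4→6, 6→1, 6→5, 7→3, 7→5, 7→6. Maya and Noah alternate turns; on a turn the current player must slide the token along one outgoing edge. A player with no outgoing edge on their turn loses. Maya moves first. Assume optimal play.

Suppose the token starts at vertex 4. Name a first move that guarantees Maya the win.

Move to 2.

Use the standard recursion: the mover loses at a terminal position; elsewhere, the mover wins exactly when some move hands the opponent an L position.
Every edge goes from a vertex to one that appears earlier in the order 5, 1, 6, 3, 2, 7, 4, so processing vertices in that order labels each vertex after all of its successors.
5: no outgoing edge → L
1: can move to 5, which is L ⇒ W
6: can move to 5, which is L ⇒ W
3: moves to 6(W), 1(W); every one is W ⇒ L
2: the only move is to 6(W), a W ⇒ L
7: can move to 3, which is L ⇒ W
4: can move to 2, which is L ⇒ W
From 4, the L positions reachable in one move are: 2.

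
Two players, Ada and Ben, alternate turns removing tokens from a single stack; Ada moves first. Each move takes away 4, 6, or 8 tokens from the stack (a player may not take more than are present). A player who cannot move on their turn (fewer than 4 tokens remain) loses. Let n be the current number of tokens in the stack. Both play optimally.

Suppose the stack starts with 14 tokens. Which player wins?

Ben wins.

Use the standard recursion: the mover loses at a terminal position; elsewhere, the mover wins exactly when some move hands the opponent an L position.
n=0: no move → L
n=1: no move → L
n=2: no move → L
n=3: no move → L
n=4: reaches L-position 0 → W
n=5: reaches L-position 1 → W
n=6: reaches L-position 2 → W
n=7: reaches L-position 3 → W
n=8: reaches L-position 2 → W
n=9: reaches L-position 3 → W
n=10: reaches L-position 2 → W
n=11: reaches L-position 3 → W
n=12: only reaches 8(W), 6(W), 4(W), all W → L
n=13: only reaches 9(W), 7(W), 5(W), all W → L
n=14: only reaches 10(W), 8(W), 6(W), all W → L
The starting position 14 is L: whatever Ada does, the opponent receives a W position.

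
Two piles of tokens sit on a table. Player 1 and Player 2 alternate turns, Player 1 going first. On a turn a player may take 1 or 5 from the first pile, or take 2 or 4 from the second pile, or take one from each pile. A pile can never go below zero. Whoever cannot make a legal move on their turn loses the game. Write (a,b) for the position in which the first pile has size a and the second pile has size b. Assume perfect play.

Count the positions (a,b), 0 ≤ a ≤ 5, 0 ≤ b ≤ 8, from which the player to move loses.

18

Work bottom-up. With no move the player to move loses. Otherwise the position is W if at least one move leads to an L position for the opponent, and L if every move leads to a W.
Every move lowers a or b (never raises either), so fill the grid row by row in increasing a, and left to right within a row: each cell's successors are then already labelled.
      b=0  b=1  b=2  b=3  b=4  b=5  b=6  b=7  b=8
a=0:    L    L    W    W    W    W    L    L    W
a=1:    W    W    W    L    L    W    W    W    W
a=2:    L    L    W    W    W    W    L    L    W
a=3:    W    W    W    L    L    W    W    W    W
a=4:    L    L    W    W    W    W    L    L    W
a=5:    W    W    W    L    L    W    W    W    W
Cells with no legal move (terminal, hence L): (0,0), (0,1).
The remaining L cells, each justified by listing all of its moves:
(0,6): only reaches (0,4)(W), (0,2)(W), all W → L
(0,7): only reaches (0,5)(W), (0,3)(W), all W → L
(1,3): only reaches (0,3)(W), (1,1)(W), (0,2)(W), all W → L
(1,4): only reaches (0,4)(W), (1,2)(W), (1,0)(W), (0,3)(W), all W → L
(2,0): only reaches (1,0)(W), which is W → L
(2,1): only reaches (1,1)(W), (1,0)(W), all W → L
(2,6): only reaches (1,6)(W), (2,4)(W), (2,2)(W), (1,5)(W), all W → L
(2,7): only reaches (1,7)(W), (2,5)(W), (2,3)(W), (1,6)(W), all W → L
(3,3): only reaches (2,3)(W), (3,1)(W), (2,2)(W), all W → L
(3,4): only reaches (2,4)(W), (3,2)(W), (3,0)(W), (2,3)(W), all W → L
(4,0): only reaches (3,0)(W), which is W → L
(4,1): only reaches (3,1)(W), (3,0)(W), all W → L
(4,6): only reaches (3,6)(W), (4,4)(W), (4,2)(W), (3,5)(W), all W → L
(4,7): only reaches (3,7)(W), (4,5)(W), (4,3)(W), (3,6)(W), all W → L
(5,3): only reaches (4,3)(W), (0,3)(W), (5,1)(W), (4,2)(W), all W → L
(5,4): only reaches (4,4)(W), (0,4)(W), (5,2)(W), (5,0)(W), (4,3)(W), all W → L
Every other cell has at least one move into one of the L cells above, so it is W.
L cells per row: a=0: 4, a=1: 2, a=2: 4, a=3: 2, a=4: 4, a=5: 2; total 18.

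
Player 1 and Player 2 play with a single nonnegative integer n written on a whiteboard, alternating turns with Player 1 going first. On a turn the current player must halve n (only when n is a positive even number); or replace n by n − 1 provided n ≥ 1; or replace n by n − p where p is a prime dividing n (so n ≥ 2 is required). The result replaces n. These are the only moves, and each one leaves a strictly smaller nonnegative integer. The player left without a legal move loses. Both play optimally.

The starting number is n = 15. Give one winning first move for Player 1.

Move to 14.

Use the standard recursion: the mover loses at a terminal position; elsewhere, the mover wins exactly when some move hands the opponent an L position.
n=0: no move → L
n=1: can move to 0, which is L ⇒ W
n=2: can move to 0, which is L ⇒ W
n=3: can move to 0, which is L ⇒ W
n=4: moves to 2(W), 3(W); every one is W ⇒ L
n=5: can move to 0, which is L ⇒ W
n=6: can move to 4, which is L ⇒ W
n=7: can move to 0, which is L ⇒ W
n=8: can move to 4, which is L ⇒ W
n=9: moves to 6(W), 8(W); every one is W ⇒ L
n=10: can move to 9, which is L ⇒ W
n=11: can move to 0, which is L ⇒ W
n=12: can move to 9, which is L ⇒ W
n=13: can move to 0, which is L ⇒ W
n=14: moves to 7(W), 12(W), 13(W); every one is W ⇒ L
n=15: can move to 14, which is L ⇒ W
From 15, the L positions reachable in one move are: 14.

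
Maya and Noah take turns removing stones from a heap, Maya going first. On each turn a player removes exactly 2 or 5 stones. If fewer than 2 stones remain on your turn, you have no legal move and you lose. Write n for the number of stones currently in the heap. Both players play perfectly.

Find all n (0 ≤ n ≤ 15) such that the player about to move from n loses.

0, 1, 4, 7, 8, 11, 14, 15

Positions with no move are L. A position that does have a move is losing for the player to move precisely when every available move leads to a winning position for the opponent. Fill in the labels:
n=0: no move → L
n=1: no move → L
n=2: →0(L), so W
n=3: →1(L), so W
n=4: →2(W) only, which is W, so L
n=5: →0(L), so W
n=6: →4(L), so W
n=7: →5(W), 2(W) — all W, so L
n=8: →6(W), 3(W) — all W, so L
n=9: →7(L), so W
n=10: →8(L), so W
n=11: →9(W), 6(W) — all W, so L
n=12: →7(L), so W
n=13: →11(L), so W
n=14: →12(W), 9(W) — all W, so L
n=15: →13(W), 10(W) — all W, so L
The losing starting values of n are exactly the entries labelled L in this table (8 of them).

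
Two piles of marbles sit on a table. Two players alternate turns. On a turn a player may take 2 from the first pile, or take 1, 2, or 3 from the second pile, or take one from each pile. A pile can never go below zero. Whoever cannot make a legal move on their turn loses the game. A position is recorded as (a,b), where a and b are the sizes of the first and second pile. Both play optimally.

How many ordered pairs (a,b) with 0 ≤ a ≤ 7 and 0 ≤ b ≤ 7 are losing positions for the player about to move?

Positions with no move are L. A position that does have a move is losing for the player to move precisely when every available move leads to a winning position for the opponent. Fill in the labels:
Every move lowers a or b (never raises either), so fill the grid row by row in increasing a, and left to right within a row: each cell's successors are then already labelled.
      b=0  b=1  b=2  b=3  b=4  b=5  b=6  b=7
a=0:    L    W    W    W    L    W    W    W
a=1:    L    W    W    W    L    W    W    W
a=2:    W    W    L    W    W    W    L    W
a=3:    W    L    W    W    W    L    W    W
a=4:    L    W    W    W    L    W    W    W
a=5:    L    W    W    W    L    W    W    W
a=6:    W    W    L    W    W    W    L    W
a=7:    W    L    W    W    W    L    W    W
Cells with no legal move (terminal, hence L): (0,0), (1,0).
The remaining L cells, each justified by listing all of its moves:
(0,4): moves to (0,3)(W), (0,2)(W), (0,1)(W); every one is W ⇒ L
(1,4): moves to (1,3)(W), (1,2)(W), (1,1)(W), (0,3)(W); every one is W ⇒ L
(2,2): moves to (0,2)(W), (2,1)(W), (2,0)(W), (1,1)(W); every one is W ⇒ L
(2,6): moves to (0,6)(W), (2,5)(W), (2,4)(W), (2,3)(W), (1,5)(W); every one is W ⇒ L
(3,1): moves to (1,1)(W), (3,0)(W), (2,0)(W); every one is W ⇒ L
(3,5): moves to (1,5)(W), (3,4)(W), (3,3)(W), (3,2)(W), (2,4)(W); every one is W ⇒ L
(4,0): the only move is to (2,0)(W), a W ⇒ L
(4,4): moves to (2,4)(W), (4,3)(W), (4,2)(W), (4,1)(W), (3,3)(W); every one is W ⇒ L
(5,0): the only move is to (3,0)(W), a W ⇒ L
(5,4): moves to (3,4)(W), (5,3)(W), (5,2)(W), (5,1)(W), (4,3)(W); every one is W ⇒ L
(6,2): moves to (4,2)(W), (6,1)(W), (6,0)(W), (5,1)(W); every one is W ⇒ L
(6,6): moves to (4,6)(W), (6,5)(W), (6,4)(W), (6,3)(W), (5,5)(W); every one is W ⇒ L
(7,1): moves to (5,1)(W), (7,0)(W), (6,0)(W); every one is W ⇒ L
(7,5): moves to (5,5)(W), (7,4)(W), (7,3)(W), (7,2)(W), (6,4)(W); every one is W ⇒ L
Every other cell has at least one move into one of the L cells above, so it is W.
L cells per row: a=0: 2, a=1: 2, a=2: 2, a=3: 2, a=4: 2, a=5: 2, a=6: 2, a=7: 2; total 16.

16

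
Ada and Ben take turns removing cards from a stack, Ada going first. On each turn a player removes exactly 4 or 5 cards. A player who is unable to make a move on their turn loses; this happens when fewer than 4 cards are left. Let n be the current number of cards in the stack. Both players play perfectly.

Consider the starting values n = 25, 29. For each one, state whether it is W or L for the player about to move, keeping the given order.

25: W, 29: L

Compute win/loss labels from the base case upward. A position with no move is L. Any other position is W if it can reach an L in one move, else L.
n=0: no move → L
n=1: no move → L
n=2: no move → L
n=3: no move → L
n=4: reaches L-position 0 → W
n=5: reaches L-position 1 → W
n=6: reaches L-position 2 → W
n=7: reaches L-position 3 → W
n=8: reaches L-position 3 → W
n=9: only reaches 5(W), 4(W), all W → L
n=10: only reaches 6(W), 5(W), all W → L
n=11: only reaches 7(W), 6(W), all W → L
n=12: only reaches 8(W), 7(W), all W → L
n=13: reaches L-position 9 → W
n=14: reaches L-position 10 → W
n=15: reaches L-position 11 → W
n=16: reaches L-position 12 → W
n=17: reaches L-position 12 → W
n=18: only reaches 14(W), 13(W), all W → L
n=19: only reaches 15(W), 14(W), all W → L
n=20: only reaches 16(W), 15(W), all W → L
n=21: only reaches 17(W), 16(W), all W → L
n=22: reaches L-position 18 → W
n=23: reaches L-position 19 → W
n=24: reaches L-position 20 → W
n=25: reaches L-position 21 → W
n=26: reaches L-position 21 → W
n=27: only reaches 23(W), 22(W), all W → L
n=28: only reaches 24(W), 23(W), all W → L
n=29: only reaches 25(W), 24(W), all W → L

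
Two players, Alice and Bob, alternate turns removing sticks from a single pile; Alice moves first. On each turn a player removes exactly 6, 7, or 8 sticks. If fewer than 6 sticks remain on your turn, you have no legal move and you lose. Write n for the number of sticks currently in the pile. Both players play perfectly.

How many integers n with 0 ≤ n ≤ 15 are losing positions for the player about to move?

8

Work bottom-up. With no move the player to move loses. Otherwise the position is W if at least one move leads to an L position for the opponent, and L if every move leads to a W.
n=0: no move → L
n=1: no move → L
n=2: no move → L
n=3: no move → L
n=4: no move → L
n=5: no move → L
n=6: reaches L-position 0 → W
n=7: reaches L-position 1 → W
n=8: reaches L-position 2 → W
n=9: reaches L-position 3 → W
n=10: reaches L-position 4 → W
n=11: reaches L-position 5 → W
n=12: reaches L-position 5 → W
n=13: reaches L-position 5 → W
n=14: only reaches 8(W), 7(W), 6(W), all W → L
n=15: only reaches 9(W), 8(W), 7(W), all W → L
L entries with 0 ≤ n ≤ 15: n = 0, 1, 2, 3, 4, 5, 14, 15; that makes 8.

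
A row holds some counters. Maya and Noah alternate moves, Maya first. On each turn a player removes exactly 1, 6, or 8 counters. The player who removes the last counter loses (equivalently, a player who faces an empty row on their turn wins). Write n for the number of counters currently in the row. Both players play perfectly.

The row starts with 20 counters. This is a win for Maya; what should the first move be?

Remove 1, leaving 19.

Use the standard recursion: the mover wins at a terminal position; elsewhere, the mover wins exactly when some move hands the opponent an L position.
n=0: no move; the opponent has just taken the last counter and therefore loses → W
n=1: the only move is to 0(W), a W ⇒ L
n=2: can move to 1, which is L ⇒ W
n=3: the only move is to 2(W), a W ⇒ L
n=4: can move to 3, which is L ⇒ W
n=5: the only move is to 4(W), a W ⇒ L
n=6: can move to 5, which is L ⇒ W
n=7: can move to 1, which is L ⇒ W
n=8: moves to 7(W), 2(W), 0(W); every one is W ⇒ L
n=9: can move to 8, which is L ⇒ W
n=10: moves to 9(W), 4(W), 2(W); every one is W ⇒ L
n=11: can move to 10, which is L ⇒ W
n=12: moves to 11(W), 6(W), 4(W); every one is W ⇒ L
n=13: can move to 12, which is L ⇒ W
n=14: can move to 8, which is L ⇒ W
n=15: moves to 14(W), 9(W), 7(W); every one is W ⇒ L
n=16: can move to 15, which is L ⇒ W
n=17: moves to 16(W), 11(W), 9(W); every one is W ⇒ L
n=18: can move to 17, which is L ⇒ W
n=19: moves to 18(W), 13(W), 11(W); every one is W ⇒ L
n=20: can move to 19, which is L ⇒ W
From 20, the L positions reachable in one move are: 19, 12. Any move reaching one of these is winning.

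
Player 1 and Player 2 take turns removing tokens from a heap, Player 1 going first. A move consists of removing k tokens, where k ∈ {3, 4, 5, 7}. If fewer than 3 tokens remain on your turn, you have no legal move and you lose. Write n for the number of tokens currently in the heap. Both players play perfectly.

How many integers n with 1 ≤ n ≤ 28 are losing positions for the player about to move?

Build the W/L table. Terminal = L. A non-terminal position is W if it has a move to some L; otherwise it is L.
n=0: no move → L
n=1: no move → L
n=2: no move → L
n=3: reaches L-position 0 → W
n=4: reaches L-position 1 → W
n=5: reaches L-position 2 → W
n=6: reaches L-position 2 → W
n=7: reaches L-position 2 → W
n=8: reaches L-position 1 → W
n=9: reaches L-position 2 → W
n=10: only reaches 7(W), 6(W), 5(W), 3(W), all W → L
n=11: only reaches 8(W), 7(W), 6(W), 4(W), all W → L
n=12: only reaches 9(W), 8(W), 7(W), 5(W), all W → L
n=13: reaches L-position 10 → W
n=14: reaches L-position 11 → W
n=15: reaches L-position 12 → W
n=16: reaches L-position 12 → W
n=17: reaches L-position 12 → W
n=18: reaches L-position 11 → W
n=19: reaches L-position 12 → W
n=20: only reaches 17(W), 16(W), 15(W), 13(W), all W → L
n=21: only reaches 18(W), 17(W), 16(W), 14(W), all W → L
n=22: only reaches 19(W), 18(W), 17(W), 15(W), all W → L
n=23: reaches L-position 20 → W
n=24: reaches L-position 21 → W
n=25: reaches L-position 22 → W
n=26: reaches L-position 22 → W
n=27: reaches L-position 22 → W
n=28: reaches L-position 21 → W
L entries with 1 ≤ n ≤ 28 (n=0 is outside the asked range and is not counted): n = 1, 2, 10, 11, 12, 20, 21, 22; that makes 8.

8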